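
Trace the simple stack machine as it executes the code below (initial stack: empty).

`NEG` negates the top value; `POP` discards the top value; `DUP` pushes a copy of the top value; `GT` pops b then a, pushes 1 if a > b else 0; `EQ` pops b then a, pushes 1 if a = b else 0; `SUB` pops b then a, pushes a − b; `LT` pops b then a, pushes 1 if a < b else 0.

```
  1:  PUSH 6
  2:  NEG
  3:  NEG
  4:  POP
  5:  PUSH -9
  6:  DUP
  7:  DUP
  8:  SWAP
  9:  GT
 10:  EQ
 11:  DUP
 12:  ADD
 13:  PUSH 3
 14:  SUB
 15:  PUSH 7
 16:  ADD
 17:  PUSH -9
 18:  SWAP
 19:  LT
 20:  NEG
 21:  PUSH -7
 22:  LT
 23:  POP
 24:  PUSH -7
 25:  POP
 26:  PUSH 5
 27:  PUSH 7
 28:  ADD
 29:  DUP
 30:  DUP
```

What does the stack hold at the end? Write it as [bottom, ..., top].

PUSH 6  -> [6]
NEG     -> [-6]
NEG     -> [6]
POP     -> []
PUSH -9 -> [-9]
DUP     -> [-9, -9]
DUP     -> [-9, -9, -9]
SWAP    -> [-9, -9, -9]
GT      -> [-9, 0]
EQ      -> [0]
DUP     -> [0, 0]
ADD     -> [0]
PUSH 3  -> [0, 3]
SUB     -> [-3]
PUSH 7  -> [-3, 7]
ADD     -> [4]
PUSH -9 -> [4, -9]
SWAP    -> [-9, 4]
LT      -> [1]
NEG     -> [-1]
PUSH -7 -> [-1, -7]
LT      -> [0]
POP     -> []
PUSH -7 -> [-7]
POP     -> []
PUSH 5  -> [5]
PUSH 7  -> [5, 7]
ADD     -> [12]
DUP     -> [12, 12]
DUP     -> [12, 12, 12]

[12, 12, 12]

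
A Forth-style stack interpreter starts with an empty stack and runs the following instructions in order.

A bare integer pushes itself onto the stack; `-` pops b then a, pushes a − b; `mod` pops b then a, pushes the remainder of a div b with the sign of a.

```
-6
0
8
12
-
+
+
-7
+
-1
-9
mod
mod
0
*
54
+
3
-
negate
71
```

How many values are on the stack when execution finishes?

2

-6     -> [-6]
0      -> [-6, 0]
8      -> [-6, 0, 8]
12     -> [-6, 0, 8, 12]
-      -> [-6, 0, -4]
+      -> [-6, -4]
+      -> [-10]
-7     -> [-10, -7]
+      -> [-17]
-1     -> [-17, -1]
-9     -> [-17, -1, -9]
mod    -> [-17, -1]
mod    -> [0]
0      -> [0, 0]
*      -> [0]
54     -> [0, 54]
+      -> [54]
3      -> [54, 3]
-      -> [51]
negate -> [-51]
71     -> [-51, 71]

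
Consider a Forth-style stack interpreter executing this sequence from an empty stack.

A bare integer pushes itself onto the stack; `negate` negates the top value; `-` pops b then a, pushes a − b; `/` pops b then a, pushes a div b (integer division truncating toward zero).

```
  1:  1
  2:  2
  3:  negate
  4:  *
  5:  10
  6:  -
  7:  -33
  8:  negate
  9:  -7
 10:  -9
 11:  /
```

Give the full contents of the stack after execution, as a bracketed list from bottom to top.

[-12, 33, 0]

1      : 1
2      : 1 2
negate : 1 -2
*      : -2
10     : -2 10
-      : -12
-33    : -12 -33
negate : -12 33
-7     : -12 33 -7
-9     : -12 33 -7 -9
/      : -12 33 0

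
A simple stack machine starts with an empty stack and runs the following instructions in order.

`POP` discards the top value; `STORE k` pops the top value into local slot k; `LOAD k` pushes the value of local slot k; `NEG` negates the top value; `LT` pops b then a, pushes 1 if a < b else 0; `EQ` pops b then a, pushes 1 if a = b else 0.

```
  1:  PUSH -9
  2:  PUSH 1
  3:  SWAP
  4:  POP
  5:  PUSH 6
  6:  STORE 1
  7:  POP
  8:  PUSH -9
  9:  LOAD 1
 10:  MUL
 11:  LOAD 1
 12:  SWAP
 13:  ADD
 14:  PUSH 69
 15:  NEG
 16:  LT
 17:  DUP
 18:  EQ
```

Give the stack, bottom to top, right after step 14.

[-48, 69]

PUSH -9 : -9
PUSH 1  : -9 1
SWAP    : 1 -9
POP     : 1
PUSH 6  : 1 6
STORE 1 : 1
POP     : (empty)
PUSH -9 : -9
LOAD 1  : -9 6
MUL     : -54
LOAD 1  : -54 6
SWAP    : 6 -54
ADD     : -48
PUSH 69 : -48 69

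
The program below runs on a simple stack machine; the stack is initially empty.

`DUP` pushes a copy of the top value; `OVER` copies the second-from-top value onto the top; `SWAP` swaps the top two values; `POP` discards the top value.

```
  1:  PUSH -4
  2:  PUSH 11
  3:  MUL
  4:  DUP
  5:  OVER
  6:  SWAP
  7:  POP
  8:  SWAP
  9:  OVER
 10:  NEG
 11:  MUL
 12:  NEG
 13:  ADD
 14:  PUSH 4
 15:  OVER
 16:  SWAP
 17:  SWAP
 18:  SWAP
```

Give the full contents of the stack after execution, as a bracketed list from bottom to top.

PUSH -4 : [-4]
PUSH 11 : [-4, 11]
MUL     : [-44]
DUP     : [-44, -44]
OVER    : [-44, -44, -44]
SWAP    : [-44, -44, -44]
POP     : [-44, -44]
SWAP    : [-44, -44]
OVER    : [-44, -44, -44]
NEG     : [-44, -44, 44]
MUL     : [-44, -1936]
NEG     : [-44, 1936]
ADD     : [1892]
PUSH 4  : [1892, 4]
OVER    : [1892, 4, 1892]
SWAP    : [1892, 1892, 4]
SWAP    : [1892, 4, 1892]
SWAP    : [1892, 1892, 4]

[1892, 1892, 4]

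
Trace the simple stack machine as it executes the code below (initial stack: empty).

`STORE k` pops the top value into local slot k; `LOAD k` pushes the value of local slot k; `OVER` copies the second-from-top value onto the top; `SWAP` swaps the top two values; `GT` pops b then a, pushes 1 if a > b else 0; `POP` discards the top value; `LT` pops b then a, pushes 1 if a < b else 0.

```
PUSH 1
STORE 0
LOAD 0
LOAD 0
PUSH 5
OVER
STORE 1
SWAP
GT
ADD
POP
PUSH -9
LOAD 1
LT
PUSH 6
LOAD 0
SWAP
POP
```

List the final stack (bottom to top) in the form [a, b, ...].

[1, 1]

PUSH 1  : [1]
STORE 0 : []
LOAD 0  : [1]
LOAD 0  : [1, 1]
PUSH 5  : [1, 1, 5]
OVER    : [1, 1, 5, 1]
STORE 1 : [1, 1, 5]
SWAP    : [1, 5, 1]
GT      : [1, 1]
ADD     : [2]
POP     : []
PUSH -9 : [-9]
LOAD 1  : [-9, 1]
LT      : [1]
PUSH 6  : [1, 6]
LOAD 0  : [1, 6, 1]
SWAP    : [1, 1, 6]
POP     : [1, 1]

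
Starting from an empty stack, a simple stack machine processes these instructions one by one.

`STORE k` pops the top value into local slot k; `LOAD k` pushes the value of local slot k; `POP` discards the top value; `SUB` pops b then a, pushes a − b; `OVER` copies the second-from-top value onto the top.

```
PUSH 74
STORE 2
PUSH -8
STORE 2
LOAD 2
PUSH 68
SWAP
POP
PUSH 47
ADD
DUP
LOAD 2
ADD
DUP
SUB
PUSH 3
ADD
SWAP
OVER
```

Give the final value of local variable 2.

PUSH 74 : [74]
STORE 2 : []
PUSH -8 : [-8]
STORE 2 : []
LOAD 2  : [-8]
PUSH 68 : [-8, 68]
SWAP    : [68, -8]
POP     : [68]
PUSH 47 : [68, 47]
ADD     : [115]
DUP     : [115, 115]
LOAD 2  : [115, 115, -8]
ADD     : [115, 107]
DUP     : [115, 107, 107]
SUB     : [115, 0]
PUSH 3  : [115, 0, 3]
ADD     : [115, 3]
SWAP    : [3, 115]
OVER    : [3, 115, 3]

-8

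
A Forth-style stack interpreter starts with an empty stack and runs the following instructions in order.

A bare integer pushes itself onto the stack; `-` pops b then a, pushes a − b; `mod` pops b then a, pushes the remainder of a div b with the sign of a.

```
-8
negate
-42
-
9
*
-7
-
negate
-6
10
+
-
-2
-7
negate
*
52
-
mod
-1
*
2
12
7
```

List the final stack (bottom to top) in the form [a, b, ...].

[65, 2, 12, 7]

-8      [-8]
negate  [8]
-42     [8, -42]
-       [50]
9       [50, 9]
*       [450]
-7      [450, -7]
-       [457]
negate  [-457]
-6      [-457, -6]
10      [-457, -6, 10]
+       [-457, 4]
-       [-461]
-2      [-461, -2]
-7      [-461, -2, -7]
negate  [-461, -2, 7]
*       [-461, -14]
52      [-461, -14, 52]
-       [-461, -66]
mod     [-65]
-1      [-65, -1]
*       [65]
2       [65, 2]
12      [65, 2, 12]
7       [65, 2, 12, 7]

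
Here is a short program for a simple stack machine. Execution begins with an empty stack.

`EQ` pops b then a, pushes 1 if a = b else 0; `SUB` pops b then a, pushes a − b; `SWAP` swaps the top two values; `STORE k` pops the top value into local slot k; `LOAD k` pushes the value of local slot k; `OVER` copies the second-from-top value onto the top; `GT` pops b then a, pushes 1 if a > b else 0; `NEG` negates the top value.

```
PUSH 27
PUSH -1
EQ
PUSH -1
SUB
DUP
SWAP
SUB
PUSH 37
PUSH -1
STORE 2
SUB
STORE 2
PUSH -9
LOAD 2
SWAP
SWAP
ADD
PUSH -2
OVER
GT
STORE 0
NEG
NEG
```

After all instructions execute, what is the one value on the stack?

-46

PUSH 27 -> [27]
PUSH -1 -> [27, -1]
EQ      -> [0]
PUSH -1 -> [0, -1]
SUB     -> [1]
DUP     -> [1, 1]
SWAP    -> [1, 1]
SUB     -> [0]
PUSH 37 -> [0, 37]
PUSH -1 -> [0, 37, -1]
STORE 2 -> [0, 37]
SUB     -> [-37]
STORE 2 -> []
PUSH -9 -> [-9]
LOAD 2  -> [-9, -37]
SWAP    -> [-37, -9]
SWAP    -> [-9, -37]
ADD     -> [-46]
PUSH -2 -> [-46, -2]
OVER    -> [-46, -2, -46]
GT      -> [-46, 1]
STORE 0 -> [-46]
NEG     -> [46]
NEG     -> [-46]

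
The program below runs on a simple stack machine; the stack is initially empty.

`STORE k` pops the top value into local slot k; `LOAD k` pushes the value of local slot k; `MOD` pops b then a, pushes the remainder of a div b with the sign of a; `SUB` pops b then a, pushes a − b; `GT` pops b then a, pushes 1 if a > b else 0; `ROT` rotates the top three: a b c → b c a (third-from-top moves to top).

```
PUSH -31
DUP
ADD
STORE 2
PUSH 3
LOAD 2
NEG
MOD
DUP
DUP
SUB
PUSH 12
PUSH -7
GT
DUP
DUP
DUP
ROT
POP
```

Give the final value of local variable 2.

PUSH -31 -> [-31]
DUP      -> [-31, -31]
ADD      -> [-62]
STORE 2  -> []
PUSH 3   -> [3]
LOAD 2   -> [3, -62]
NEG      -> [3, 62]
MOD      -> [3]
DUP      -> [3, 3]
DUP      -> [3, 3, 3]
SUB      -> [3, 0]
PUSH 12  -> [3, 0, 12]
PUSH -7  -> [3, 0, 12, -7]
GT       -> [3, 0, 1]
DUP      -> [3, 0, 1, 1]
DUP      -> [3, 0, 1, 1, 1]
DUP      -> [3, 0, 1, 1, 1, 1]
ROT      -> [3, 0, 1, 1, 1, 1]
POP      -> [3, 0, 1, 1, 1]

-62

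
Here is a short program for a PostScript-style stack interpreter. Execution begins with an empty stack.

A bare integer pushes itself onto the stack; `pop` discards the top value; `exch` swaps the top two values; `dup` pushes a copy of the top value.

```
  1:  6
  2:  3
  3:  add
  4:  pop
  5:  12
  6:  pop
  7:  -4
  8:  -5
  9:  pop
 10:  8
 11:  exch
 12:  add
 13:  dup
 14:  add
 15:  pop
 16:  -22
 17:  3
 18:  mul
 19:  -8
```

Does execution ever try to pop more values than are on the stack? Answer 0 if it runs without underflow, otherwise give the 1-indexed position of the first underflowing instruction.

6    -> 6
3    -> 6 3
add  -> 9
pop  -> (empty)
12   -> 12
pop  -> (empty)
-4   -> -4
-5   -> -4 -5
pop  -> -4
8    -> -4 8
exch -> 8 -4
add  -> 4
dup  -> 4 4
add  -> 8
pop  -> (empty)
-22  -> -22
3    -> -22 3
mul  -> -66
-8   -> -66 -8

0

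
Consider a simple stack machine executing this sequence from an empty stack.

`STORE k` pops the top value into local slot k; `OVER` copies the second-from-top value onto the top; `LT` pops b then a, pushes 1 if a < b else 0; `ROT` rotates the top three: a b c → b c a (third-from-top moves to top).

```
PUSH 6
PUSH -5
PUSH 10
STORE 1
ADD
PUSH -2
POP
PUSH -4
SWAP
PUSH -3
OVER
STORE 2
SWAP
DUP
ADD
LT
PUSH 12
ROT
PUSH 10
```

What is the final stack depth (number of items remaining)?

PUSH 6   6
PUSH -5  6 -5
PUSH 10  6 -5 10
STORE 1  6 -5
ADD      1
PUSH -2  1 -2
POP      1
PUSH -4  1 -4
SWAP     -4 1
PUSH -3  -4 1 -3
OVER     -4 1 -3 1
STORE 2  -4 1 -3
SWAP     -4 -3 1
DUP      -4 -3 1 1
ADD      -4 -3 2
LT       -4 1
PUSH 12  -4 1 12
ROT      1 12 -4
PUSH 10  1 12 -4 10

4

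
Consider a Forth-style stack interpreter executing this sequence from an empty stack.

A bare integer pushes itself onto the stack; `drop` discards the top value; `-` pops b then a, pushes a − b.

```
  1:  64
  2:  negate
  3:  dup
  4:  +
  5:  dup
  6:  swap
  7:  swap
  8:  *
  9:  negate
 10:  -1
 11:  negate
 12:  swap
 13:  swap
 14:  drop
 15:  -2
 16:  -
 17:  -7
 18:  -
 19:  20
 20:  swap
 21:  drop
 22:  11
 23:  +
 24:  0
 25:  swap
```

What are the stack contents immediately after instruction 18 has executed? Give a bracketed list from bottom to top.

[-16375]

64     -> 64
negate -> -64
dup    -> -64 -64
+      -> -128
dup    -> -128 -128
swap   -> -128 -128
swap   -> -128 -128
*      -> 16384
negate -> -16384
-1     -> -16384 -1
negate -> -16384 1
swap   -> 1 -16384
swap   -> -16384 1
drop   -> -16384
-2     -> -16384 -2
-      -> -16382
-7     -> -16382 -7
-      -> -16375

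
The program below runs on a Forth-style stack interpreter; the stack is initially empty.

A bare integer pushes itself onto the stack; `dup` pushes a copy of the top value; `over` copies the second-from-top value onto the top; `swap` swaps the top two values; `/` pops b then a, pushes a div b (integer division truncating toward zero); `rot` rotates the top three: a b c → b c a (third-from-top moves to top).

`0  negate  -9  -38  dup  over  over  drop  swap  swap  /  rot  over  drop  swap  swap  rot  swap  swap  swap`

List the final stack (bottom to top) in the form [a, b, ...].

0      → [0]
negate → [0]
-9     → [0, -9]
-38    → [0, -9, -38]
dup    → [0, -9, -38, -38]
over   → [0, -9, -38, -38, -38]
over   → [0, -9, -38, -38, -38, -38]
drop   → [0, -9, -38, -38, -38]
swap   → [0, -9, -38, -38, -38]
swap   → [0, -9, -38, -38, -38]
/      → [0, -9, -38, 1]
rot    → [0, -38, 1, -9]
over   → [0, -38, 1, -9, 1]
drop   → [0, -38, 1, -9]
swap   → [0, -38, -9, 1]
swap   → [0, -38, 1, -9]
rot    → [0, 1, -9, -38]
swap   → [0, 1, -38, -9]
swap   → [0, 1, -9, -38]
swap   → [0, 1, -38, -9]

[0, 1, -38, -9]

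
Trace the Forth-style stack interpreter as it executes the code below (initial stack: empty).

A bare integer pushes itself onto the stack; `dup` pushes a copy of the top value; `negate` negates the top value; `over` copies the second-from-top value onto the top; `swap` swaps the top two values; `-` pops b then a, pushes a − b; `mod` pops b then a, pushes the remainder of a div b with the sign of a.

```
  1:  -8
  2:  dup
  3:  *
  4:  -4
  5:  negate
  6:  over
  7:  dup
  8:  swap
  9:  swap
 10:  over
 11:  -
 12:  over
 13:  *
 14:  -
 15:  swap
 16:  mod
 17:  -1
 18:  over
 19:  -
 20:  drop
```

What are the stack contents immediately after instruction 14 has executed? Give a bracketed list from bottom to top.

-8      -8
dup     -8 -8
*       64
-4      64 -4
negate  64 4
over    64 4 64
dup     64 4 64 64
swap    64 4 64 64
swap    64 4 64 64
over    64 4 64 64 64
-       64 4 64 0
over    64 4 64 0 64
*       64 4 64 0
-       64 4 64

[64, 4, 64]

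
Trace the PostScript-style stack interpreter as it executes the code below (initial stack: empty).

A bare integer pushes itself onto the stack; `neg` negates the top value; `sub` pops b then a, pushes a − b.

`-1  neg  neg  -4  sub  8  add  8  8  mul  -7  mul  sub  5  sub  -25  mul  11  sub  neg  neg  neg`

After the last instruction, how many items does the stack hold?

-1  → [-1]
neg → [1]
neg → [-1]
-4  → [-1, -4]
sub → [3]
8   → [3, 8]
add → [11]
8   → [11, 8]
8   → [11, 8, 8]
mul → [11, 64]
-7  → [11, 64, -7]
mul → [11, -448]
sub → [459]
5   → [459, 5]
sub → [454]
-25 → [454, -25]
mul → [-11350]
11  → [-11350, 11]
sub → [-11361]
neg → [11361]
neg → [-11361]
neg → [11361]

1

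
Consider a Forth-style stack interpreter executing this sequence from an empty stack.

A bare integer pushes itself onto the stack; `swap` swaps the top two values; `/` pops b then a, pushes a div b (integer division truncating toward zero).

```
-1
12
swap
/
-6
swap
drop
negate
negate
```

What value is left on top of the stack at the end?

-6

-1     : -1
12     : -1 12
swap   : 12 -1
/      : -12
-6     : -12 -6
swap   : -6 -12
drop   : -6
negate : 6
negate : -6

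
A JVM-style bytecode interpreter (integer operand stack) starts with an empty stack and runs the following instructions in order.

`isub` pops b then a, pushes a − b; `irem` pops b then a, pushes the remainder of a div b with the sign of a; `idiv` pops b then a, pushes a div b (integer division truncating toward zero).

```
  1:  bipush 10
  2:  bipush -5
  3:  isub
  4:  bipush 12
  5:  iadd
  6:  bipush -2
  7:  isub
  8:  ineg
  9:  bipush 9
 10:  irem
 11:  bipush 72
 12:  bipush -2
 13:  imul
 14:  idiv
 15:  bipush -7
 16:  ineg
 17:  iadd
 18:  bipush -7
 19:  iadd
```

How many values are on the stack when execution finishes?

bipush 10 → [10]
bipush -5 → [10, -5]
isub      → [15]
bipush 12 → [15, 12]
iadd      → [27]
bipush -2 → [27, -2]
isub      → [29]
ineg      → [-29]
bipush 9  → [-29, 9]
irem      → [-2]
bipush 72 → [-2, 72]
bipush -2 → [-2, 72, -2]
imul      → [-2, -144]
idiv      → [0]
bipush -7 → [0, -7]
ineg      → [0, 7]
iadd      → [7]
bipush -7 → [7, -7]
iadd      → [0]

1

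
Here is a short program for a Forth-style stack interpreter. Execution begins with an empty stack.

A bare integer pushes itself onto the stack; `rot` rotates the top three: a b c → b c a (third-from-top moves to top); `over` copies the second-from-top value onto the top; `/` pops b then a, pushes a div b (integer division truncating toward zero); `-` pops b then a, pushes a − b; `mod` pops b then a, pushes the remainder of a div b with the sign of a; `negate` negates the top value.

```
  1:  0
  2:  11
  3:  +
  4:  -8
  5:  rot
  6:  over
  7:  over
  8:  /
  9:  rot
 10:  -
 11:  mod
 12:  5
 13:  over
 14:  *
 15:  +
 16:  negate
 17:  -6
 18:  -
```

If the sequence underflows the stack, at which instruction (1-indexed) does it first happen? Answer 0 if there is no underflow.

0  : 0
11 : 0 11
+  : 11
-8 : 11 -8
rot  — needs 3 operands, stack has 2 → underflow

5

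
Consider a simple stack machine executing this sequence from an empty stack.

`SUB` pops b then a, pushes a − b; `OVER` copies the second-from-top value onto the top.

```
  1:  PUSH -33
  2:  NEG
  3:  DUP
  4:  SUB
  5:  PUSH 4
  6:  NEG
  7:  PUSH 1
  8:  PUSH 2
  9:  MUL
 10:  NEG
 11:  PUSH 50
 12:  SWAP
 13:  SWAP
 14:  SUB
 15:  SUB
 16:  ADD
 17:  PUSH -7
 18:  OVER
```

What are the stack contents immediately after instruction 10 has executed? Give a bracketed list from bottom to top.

[0, -4, -2]

PUSH -33  [-33]
NEG       [33]
DUP       [33, 33]
SUB       [0]
PUSH 4    [0, 4]
NEG       [0, -4]
PUSH 1    [0, -4, 1]
PUSH 2    [0, -4, 1, 2]
MUL       [0, -4, 2]
NEG       [0, -4, -2]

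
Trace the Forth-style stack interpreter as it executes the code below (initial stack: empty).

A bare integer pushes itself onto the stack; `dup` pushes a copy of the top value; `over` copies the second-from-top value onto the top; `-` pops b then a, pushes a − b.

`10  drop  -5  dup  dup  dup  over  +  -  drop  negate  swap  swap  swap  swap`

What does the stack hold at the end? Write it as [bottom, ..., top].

[-5, 5]

10     : 10
drop   : (empty)
-5     : -5
dup    : -5 -5
dup    : -5 -5 -5
dup    : -5 -5 -5 -5
over   : -5 -5 -5 -5 -5
+      : -5 -5 -5 -10
-      : -5 -5 5
drop   : -5 -5
negate : -5 5
swap   : 5 -5
swap   : -5 5
swap   : 5 -5
swap   : -5 5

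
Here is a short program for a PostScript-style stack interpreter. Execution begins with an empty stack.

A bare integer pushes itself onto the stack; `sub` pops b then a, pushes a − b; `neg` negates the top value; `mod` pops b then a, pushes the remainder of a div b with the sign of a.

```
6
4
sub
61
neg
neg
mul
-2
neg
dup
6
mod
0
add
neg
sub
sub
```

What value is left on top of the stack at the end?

118

6   → 6
4   → 6 4
sub → 2
61  → 2 61
neg → 2 -61
neg → 2 61
mul → 122
-2  → 122 -2
neg → 122 2
dup → 122 2 2
6   → 122 2 2 6
mod → 122 2 2
0   → 122 2 2 0
add → 122 2 2
neg → 122 2 -2
sub → 122 4
sub → 118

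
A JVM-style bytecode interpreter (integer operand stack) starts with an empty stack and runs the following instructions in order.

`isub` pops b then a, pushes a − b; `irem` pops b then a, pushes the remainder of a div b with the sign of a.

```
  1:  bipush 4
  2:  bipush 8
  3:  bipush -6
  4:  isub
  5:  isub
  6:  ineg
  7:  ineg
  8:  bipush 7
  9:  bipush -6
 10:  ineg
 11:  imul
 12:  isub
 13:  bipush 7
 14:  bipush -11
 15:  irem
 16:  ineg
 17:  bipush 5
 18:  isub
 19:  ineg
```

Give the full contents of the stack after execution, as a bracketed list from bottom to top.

bipush 4   → [4]
bipush 8   → [4, 8]
bipush -6  → [4, 8, -6]
isub       → [4, 14]
isub       → [-10]
ineg       → [10]
ineg       → [-10]
bipush 7   → [-10, 7]
bipush -6  → [-10, 7, -6]
ineg       → [-10, 7, 6]
imul       → [-10, 42]
isub       → [-52]
bipush 7   → [-52, 7]
bipush -11 → [-52, 7, -11]
irem       → [-52, 7]
ineg       → [-52, -7]
bipush 5   → [-52, -7, 5]
isub       → [-52, -12]
ineg       → [-52, 12]

[-52, 12]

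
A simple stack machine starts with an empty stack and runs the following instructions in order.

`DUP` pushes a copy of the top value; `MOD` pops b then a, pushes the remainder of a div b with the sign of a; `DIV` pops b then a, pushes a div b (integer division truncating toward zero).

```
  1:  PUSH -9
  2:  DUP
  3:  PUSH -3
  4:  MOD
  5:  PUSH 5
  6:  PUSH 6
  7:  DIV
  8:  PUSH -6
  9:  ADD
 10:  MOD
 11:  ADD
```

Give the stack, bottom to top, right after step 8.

PUSH -9  -9
DUP      -9 -9
PUSH -3  -9 -9 -3
MOD      -9 0
PUSH 5   -9 0 5
PUSH 6   -9 0 5 6
DIV      -9 0 0
PUSH -6  -9 0 0 -6

[-9, 0, 0, -6]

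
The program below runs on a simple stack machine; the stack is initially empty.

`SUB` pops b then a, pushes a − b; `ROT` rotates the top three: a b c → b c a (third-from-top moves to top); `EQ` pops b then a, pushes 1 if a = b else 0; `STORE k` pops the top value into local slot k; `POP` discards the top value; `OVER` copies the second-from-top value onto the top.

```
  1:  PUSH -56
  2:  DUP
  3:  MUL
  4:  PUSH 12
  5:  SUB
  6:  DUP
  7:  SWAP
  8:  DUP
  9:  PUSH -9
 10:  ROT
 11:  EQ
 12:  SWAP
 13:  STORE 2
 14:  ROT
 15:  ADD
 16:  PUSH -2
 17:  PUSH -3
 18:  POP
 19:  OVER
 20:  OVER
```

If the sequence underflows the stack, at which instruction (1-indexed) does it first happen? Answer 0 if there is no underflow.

PUSH -56  [-56]
DUP       [-56, -56]
MUL       [3136]
PUSH 12   [3136, 12]
SUB       [3124]
DUP       [3124, 3124]
SWAP      [3124, 3124]
DUP       [3124, 3124, 3124]
PUSH -9   [3124, 3124, 3124, -9]
ROT       [3124, 3124, -9, 3124]
EQ        [3124, 3124, 0]
SWAP      [3124, 0, 3124]
STORE 2   [3124, 0]
ROT  — needs 3 operands, stack has 2 → underflow

14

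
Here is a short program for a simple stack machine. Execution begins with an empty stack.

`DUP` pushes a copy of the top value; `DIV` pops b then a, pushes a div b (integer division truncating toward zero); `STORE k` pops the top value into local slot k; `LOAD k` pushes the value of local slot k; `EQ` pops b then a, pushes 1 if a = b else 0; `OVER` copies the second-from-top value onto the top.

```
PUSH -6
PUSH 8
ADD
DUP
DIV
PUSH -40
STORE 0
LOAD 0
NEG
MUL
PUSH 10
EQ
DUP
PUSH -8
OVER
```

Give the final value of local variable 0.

PUSH -6   -6
PUSH 8    -6 8
ADD       2
DUP       2 2
DIV       1
PUSH -40  1 -40
STORE 0   1
LOAD 0    1 -40
NEG       1 40
MUL       40
PUSH 10   40 10
EQ        0
DUP       0 0
PUSH -8   0 0 -8
OVER      0 0 -8 0

-40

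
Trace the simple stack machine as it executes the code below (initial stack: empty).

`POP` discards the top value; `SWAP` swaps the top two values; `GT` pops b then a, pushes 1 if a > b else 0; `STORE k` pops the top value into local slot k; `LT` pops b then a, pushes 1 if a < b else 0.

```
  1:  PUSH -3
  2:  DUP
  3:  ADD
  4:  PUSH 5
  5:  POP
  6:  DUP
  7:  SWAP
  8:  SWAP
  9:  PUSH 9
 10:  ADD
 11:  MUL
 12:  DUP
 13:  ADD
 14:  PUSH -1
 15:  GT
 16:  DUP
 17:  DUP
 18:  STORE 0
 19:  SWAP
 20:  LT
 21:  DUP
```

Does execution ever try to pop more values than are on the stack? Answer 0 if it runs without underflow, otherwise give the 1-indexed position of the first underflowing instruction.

PUSH -3  [-3]
DUP      [-3, -3]
ADD      [-6]
PUSH 5   [-6, 5]
POP      [-6]
DUP      [-6, -6]
SWAP     [-6, -6]
SWAP     [-6, -6]
PUSH 9   [-6, -6, 9]
ADD      [-6, 3]
MUL      [-18]
DUP      [-18, -18]
ADD      [-36]
PUSH -1  [-36, -1]
GT       [0]
DUP      [0, 0]
DUP      [0, 0, 0]
STORE 0  [0, 0]
SWAP     [0, 0]
LT       [0]
DUP      [0, 0]

0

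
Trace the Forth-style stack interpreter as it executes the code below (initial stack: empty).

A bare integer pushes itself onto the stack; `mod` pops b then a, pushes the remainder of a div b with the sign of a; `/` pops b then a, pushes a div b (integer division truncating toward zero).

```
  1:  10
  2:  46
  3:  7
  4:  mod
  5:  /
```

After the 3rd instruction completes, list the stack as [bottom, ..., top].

[10, 46, 7]

10  [10]
46  [10, 46]
7   [10, 46, 7]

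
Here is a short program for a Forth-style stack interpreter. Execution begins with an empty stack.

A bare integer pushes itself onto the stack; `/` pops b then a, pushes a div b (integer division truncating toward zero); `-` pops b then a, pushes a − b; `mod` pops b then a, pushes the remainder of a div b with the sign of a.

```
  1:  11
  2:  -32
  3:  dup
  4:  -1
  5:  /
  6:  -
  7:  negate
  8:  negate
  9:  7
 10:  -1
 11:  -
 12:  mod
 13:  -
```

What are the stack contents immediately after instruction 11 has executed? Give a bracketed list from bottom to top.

11     -> [11]
-32    -> [11, -32]
dup    -> [11, -32, -32]
-1     -> [11, -32, -32, -1]
/      -> [11, -32, 32]
-      -> [11, -64]
negate -> [11, 64]
negate -> [11, -64]
7      -> [11, -64, 7]
-1     -> [11, -64, 7, -1]
-      -> [11, -64, 8]

[11, -64, 8]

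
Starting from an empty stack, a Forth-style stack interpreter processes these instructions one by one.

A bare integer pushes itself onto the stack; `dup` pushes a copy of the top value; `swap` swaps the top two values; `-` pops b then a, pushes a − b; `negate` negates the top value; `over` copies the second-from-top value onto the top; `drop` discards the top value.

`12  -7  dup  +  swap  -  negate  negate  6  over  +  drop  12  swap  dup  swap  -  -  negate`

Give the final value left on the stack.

-12

12      12
-7      12 -7
dup     12 -7 -7
+       12 -14
swap    -14 12
-       -26
negate  26
negate  -26
6       -26 6
over    -26 6 -26
+       -26 -20
drop    -26
12      -26 12
swap    12 -26
dup     12 -26 -26
swap    12 -26 -26
-       12 0
-       12
negate  -12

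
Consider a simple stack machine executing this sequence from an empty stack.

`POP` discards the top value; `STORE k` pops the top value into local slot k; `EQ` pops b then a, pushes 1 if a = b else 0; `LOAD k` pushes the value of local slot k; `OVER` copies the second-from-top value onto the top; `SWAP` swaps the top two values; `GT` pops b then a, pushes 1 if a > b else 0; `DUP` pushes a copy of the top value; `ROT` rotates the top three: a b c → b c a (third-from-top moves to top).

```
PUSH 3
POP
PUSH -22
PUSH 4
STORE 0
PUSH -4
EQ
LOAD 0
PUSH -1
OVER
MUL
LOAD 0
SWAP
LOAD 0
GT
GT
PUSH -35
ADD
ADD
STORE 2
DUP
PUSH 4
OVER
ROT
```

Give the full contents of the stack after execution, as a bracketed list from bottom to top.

PUSH 3   : 3
POP      : (empty)
PUSH -22 : -22
PUSH 4   : -22 4
STORE 0  : -22
PUSH -4  : -22 -4
EQ       : 0
LOAD 0   : 0 4
PUSH -1  : 0 4 -1
OVER     : 0 4 -1 4
MUL      : 0 4 -4
LOAD 0   : 0 4 -4 4
SWAP     : 0 4 4 -4
LOAD 0   : 0 4 4 -4 4
GT       : 0 4 4 0
GT       : 0 4 1
PUSH -35 : 0 4 1 -35
ADD      : 0 4 -34
ADD      : 0 -30
STORE 2  : 0
DUP      : 0 0
PUSH 4   : 0 0 4
OVER     : 0 0 4 0
ROT      : 0 4 0 0

[0, 4, 0, 0]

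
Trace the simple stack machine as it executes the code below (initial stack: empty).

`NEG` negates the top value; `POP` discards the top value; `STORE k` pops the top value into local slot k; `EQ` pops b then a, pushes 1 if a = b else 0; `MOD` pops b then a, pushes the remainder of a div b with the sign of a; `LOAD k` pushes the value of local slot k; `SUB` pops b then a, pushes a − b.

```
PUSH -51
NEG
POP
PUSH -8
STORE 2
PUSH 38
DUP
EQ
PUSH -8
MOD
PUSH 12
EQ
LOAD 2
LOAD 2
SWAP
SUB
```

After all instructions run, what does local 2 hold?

-8

PUSH -51 → -51
NEG      → 51
POP      → (empty)
PUSH -8  → -8
STORE 2  → (empty)
PUSH 38  → 38
DUP      → 38 38
EQ       → 1
PUSH -8  → 1 -8
MOD      → 1
PUSH 12  → 1 12
EQ       → 0
LOAD 2   → 0 -8
LOAD 2   → 0 -8 -8
SWAP     → 0 -8 -8
SUB      → 0 0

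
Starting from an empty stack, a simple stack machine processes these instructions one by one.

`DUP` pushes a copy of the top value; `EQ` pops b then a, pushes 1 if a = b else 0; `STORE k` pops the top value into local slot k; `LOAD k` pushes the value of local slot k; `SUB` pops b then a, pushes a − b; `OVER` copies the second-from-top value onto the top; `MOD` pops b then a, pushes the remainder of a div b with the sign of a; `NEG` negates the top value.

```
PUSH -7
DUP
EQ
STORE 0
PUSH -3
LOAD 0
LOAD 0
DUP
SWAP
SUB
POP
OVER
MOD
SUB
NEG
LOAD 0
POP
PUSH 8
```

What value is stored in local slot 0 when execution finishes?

PUSH -7 -> -7
DUP     -> -7 -7
EQ      -> 1
STORE 0 -> (empty)
PUSH -3 -> -3
LOAD 0  -> -3 1
LOAD 0  -> -3 1 1
DUP     -> -3 1 1 1
SWAP    -> -3 1 1 1
SUB     -> -3 1 0
POP     -> -3 1
OVER    -> -3 1 -3
MOD     -> -3 1
SUB     -> -4
NEG     -> 4
LOAD 0  -> 4 1
POP     -> 4
PUSH 8  -> 4 8

1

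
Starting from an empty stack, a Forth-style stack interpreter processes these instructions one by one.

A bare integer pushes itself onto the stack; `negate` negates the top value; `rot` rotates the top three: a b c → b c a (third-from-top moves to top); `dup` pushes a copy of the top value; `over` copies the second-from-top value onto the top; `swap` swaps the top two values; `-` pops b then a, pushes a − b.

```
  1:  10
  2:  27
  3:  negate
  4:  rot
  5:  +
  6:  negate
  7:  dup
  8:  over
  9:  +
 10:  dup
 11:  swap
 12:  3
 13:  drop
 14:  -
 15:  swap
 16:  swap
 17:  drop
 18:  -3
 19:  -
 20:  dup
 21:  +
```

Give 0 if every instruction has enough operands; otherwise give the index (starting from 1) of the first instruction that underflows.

4

10     : 10
27     : 10 27
negate : 10 -27
rot  — needs 3 operands, stack has 2 → underflow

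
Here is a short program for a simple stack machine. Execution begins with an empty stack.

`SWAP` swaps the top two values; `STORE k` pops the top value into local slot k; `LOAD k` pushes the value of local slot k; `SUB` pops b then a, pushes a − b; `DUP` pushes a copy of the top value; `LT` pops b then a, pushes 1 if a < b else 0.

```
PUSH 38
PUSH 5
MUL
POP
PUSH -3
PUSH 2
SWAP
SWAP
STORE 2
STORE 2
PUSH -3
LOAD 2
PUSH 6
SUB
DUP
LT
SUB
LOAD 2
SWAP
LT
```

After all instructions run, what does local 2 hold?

-3

PUSH 38  38
PUSH 5   38 5
MUL      190
POP      (empty)
PUSH -3  -3
PUSH 2   -3 2
SWAP     2 -3
SWAP     -3 2
STORE 2  -3
STORE 2  (empty)
PUSH -3  -3
LOAD 2   -3 -3
PUSH 6   -3 -3 6
SUB      -3 -9
DUP      -3 -9 -9
LT       -3 0
SUB      -3
LOAD 2   -3 -3
SWAP     -3 -3
LT       0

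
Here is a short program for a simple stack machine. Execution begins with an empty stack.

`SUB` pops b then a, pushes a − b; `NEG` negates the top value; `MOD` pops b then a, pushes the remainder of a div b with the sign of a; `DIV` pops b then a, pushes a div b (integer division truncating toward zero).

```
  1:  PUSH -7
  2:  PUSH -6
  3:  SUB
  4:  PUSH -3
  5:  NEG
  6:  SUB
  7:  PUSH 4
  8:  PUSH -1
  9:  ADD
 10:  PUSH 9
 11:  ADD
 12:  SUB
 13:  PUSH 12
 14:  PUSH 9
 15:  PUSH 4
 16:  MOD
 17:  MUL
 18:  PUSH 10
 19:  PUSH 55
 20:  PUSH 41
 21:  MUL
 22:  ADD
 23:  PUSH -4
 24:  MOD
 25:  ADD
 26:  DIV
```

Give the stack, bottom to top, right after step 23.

[-16, 12, 2265, -4]

PUSH -7 → [-7]
PUSH -6 → [-7, -6]
SUB     → [-1]
PUSH -3 → [-1, -3]
NEG     → [-1, 3]
SUB     → [-4]
PUSH 4  → [-4, 4]
PUSH -1 → [-4, 4, -1]
ADD     → [-4, 3]
PUSH 9  → [-4, 3, 9]
ADD     → [-4, 12]
SUB     → [-16]
PUSH 12 → [-16, 12]
PUSH 9  → [-16, 12, 9]
PUSH 4  → [-16, 12, 9, 4]
MOD     → [-16, 12, 1]
MUL     → [-16, 12]
PUSH 10 → [-16, 12, 10]
PUSH 55 → [-16, 12, 10, 55]
PUSH 41 → [-16, 12, 10, 55, 41]
MUL     → [-16, 12, 10, 2255]
ADD     → [-16, 12, 2265]
PUSH -4 → [-16, 12, 2265, -4]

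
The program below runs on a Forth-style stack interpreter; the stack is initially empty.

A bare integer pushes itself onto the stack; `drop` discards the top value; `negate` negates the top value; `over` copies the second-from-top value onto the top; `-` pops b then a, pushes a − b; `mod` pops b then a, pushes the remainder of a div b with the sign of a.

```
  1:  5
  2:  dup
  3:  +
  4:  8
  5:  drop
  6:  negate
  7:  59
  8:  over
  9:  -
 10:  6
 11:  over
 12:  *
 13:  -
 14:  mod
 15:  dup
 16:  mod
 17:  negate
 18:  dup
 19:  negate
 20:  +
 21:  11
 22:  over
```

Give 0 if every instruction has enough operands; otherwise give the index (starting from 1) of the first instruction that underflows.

0

5      → 5
dup    → 5 5
+      → 10
8      → 10 8
drop   → 10
negate → -10
59     → -10 59
over   → -10 59 -10
-      → -10 69
6      → -10 69 6
over   → -10 69 6 69
*      → -10 69 414
-      → -10 -345
mod    → -10
dup    → -10 -10
mod    → 0
negate → 0
dup    → 0 0
negate → 0 0
+      → 0
11     → 0 11
over   → 0 11 0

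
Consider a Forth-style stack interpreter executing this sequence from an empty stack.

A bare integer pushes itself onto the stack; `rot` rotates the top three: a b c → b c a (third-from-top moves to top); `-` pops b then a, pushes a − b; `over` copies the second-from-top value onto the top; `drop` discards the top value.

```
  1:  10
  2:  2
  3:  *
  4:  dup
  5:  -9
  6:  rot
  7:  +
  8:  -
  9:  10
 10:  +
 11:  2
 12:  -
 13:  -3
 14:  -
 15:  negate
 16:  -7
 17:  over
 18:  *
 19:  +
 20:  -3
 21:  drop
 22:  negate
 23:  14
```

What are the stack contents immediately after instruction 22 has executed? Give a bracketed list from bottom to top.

[-120]

10     : [10]
2      : [10, 2]
*      : [20]
dup    : [20, 20]
-9     : [20, 20, -9]
rot    : [20, -9, 20]
+      : [20, 11]
-      : [9]
10     : [9, 10]
+      : [19]
2      : [19, 2]
-      : [17]
-3     : [17, -3]
-      : [20]
negate : [-20]
-7     : [-20, -7]
over   : [-20, -7, -20]
*      : [-20, 140]
+      : [120]
-3     : [120, -3]
drop   : [120]
negate : [-120]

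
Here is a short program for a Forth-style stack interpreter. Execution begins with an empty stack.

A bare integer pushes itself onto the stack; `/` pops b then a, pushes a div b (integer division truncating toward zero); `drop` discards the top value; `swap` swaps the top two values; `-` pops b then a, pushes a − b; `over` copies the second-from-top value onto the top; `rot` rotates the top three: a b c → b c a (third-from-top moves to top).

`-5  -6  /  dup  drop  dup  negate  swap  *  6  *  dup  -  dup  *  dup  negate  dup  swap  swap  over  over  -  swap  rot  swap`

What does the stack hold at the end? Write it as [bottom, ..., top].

[0, 0, 0, 0]

-5     : -5
-6     : -5 -6
/      : 0
dup    : 0 0
drop   : 0
dup    : 0 0
negate : 0 0
swap   : 0 0
*      : 0
6      : 0 6
*      : 0
dup    : 0 0
-      : 0
dup    : 0 0
*      : 0
dup    : 0 0
negate : 0 0
dup    : 0 0 0
swap   : 0 0 0
swap   : 0 0 0
over   : 0 0 0 0
over   : 0 0 0 0 0
-      : 0 0 0 0
swap   : 0 0 0 0
rot    : 0 0 0 0
swap   : 0 0 0 0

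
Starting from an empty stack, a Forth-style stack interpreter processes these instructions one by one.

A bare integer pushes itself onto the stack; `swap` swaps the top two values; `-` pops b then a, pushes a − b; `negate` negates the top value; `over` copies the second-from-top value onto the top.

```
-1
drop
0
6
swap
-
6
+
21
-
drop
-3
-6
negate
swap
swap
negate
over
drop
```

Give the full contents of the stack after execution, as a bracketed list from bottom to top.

-1     : [-1]
drop   : []
0      : [0]
6      : [0, 6]
swap   : [6, 0]
-      : [6]
6      : [6, 6]
+      : [12]
21     : [12, 21]
-      : [-9]
drop   : []
-3     : [-3]
-6     : [-3, -6]
negate : [-3, 6]
swap   : [6, -3]
swap   : [-3, 6]
negate : [-3, -6]
over   : [-3, -6, -3]
drop   : [-3, -6]

[-3, -6]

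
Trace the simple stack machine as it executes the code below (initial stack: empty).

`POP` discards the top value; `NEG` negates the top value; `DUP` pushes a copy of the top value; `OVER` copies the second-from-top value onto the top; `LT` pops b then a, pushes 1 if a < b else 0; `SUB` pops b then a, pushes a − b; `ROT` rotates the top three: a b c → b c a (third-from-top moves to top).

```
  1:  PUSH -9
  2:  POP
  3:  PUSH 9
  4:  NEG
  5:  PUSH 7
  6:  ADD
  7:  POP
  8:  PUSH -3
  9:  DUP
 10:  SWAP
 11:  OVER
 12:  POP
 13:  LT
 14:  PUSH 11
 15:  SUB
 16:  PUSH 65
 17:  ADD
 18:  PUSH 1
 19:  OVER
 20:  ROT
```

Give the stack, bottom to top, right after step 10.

PUSH -9 -> [-9]
POP     -> []
PUSH 9  -> [9]
NEG     -> [-9]
PUSH 7  -> [-9, 7]
ADD     -> [-2]
POP     -> []
PUSH -3 -> [-3]
DUP     -> [-3, -3]
SWAP    -> [-3, -3]

[-3, -3]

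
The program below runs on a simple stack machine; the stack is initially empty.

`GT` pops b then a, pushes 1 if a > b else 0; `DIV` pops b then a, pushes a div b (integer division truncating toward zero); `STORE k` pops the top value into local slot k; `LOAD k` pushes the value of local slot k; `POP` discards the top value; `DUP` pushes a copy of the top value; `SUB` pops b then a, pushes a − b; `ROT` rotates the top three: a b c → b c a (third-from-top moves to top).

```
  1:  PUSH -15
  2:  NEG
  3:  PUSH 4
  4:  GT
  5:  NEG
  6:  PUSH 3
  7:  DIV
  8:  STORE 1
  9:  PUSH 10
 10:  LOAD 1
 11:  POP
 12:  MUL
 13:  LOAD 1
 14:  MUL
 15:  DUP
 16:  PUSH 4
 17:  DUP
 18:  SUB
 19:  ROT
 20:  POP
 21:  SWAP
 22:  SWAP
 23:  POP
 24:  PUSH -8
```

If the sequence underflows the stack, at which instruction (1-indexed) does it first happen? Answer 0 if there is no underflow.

PUSH -15 : -15
NEG      : 15
PUSH 4   : 15 4
GT       : 1
NEG      : -1
PUSH 3   : -1 3
DIV      : 0
STORE 1  : (empty)
PUSH 10  : 10
LOAD 1   : 10 0
POP      : 10
MUL  — needs 2 operands, stack has 1 → underflow

12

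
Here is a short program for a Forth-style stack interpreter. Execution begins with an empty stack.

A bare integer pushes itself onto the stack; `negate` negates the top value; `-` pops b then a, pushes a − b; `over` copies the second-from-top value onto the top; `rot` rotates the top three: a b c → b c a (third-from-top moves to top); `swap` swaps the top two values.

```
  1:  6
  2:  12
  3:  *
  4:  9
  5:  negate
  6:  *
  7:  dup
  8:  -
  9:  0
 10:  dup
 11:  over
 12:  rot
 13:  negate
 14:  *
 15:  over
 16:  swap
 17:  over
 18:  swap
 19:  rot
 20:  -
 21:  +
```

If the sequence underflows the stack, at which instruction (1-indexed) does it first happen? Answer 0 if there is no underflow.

0

6      : [6]
12     : [6, 12]
*      : [72]
9      : [72, 9]
negate : [72, -9]
*      : [-648]
dup    : [-648, -648]
-      : [0]
0      : [0, 0]
dup    : [0, 0, 0]
over   : [0, 0, 0, 0]
rot    : [0, 0, 0, 0]
negate : [0, 0, 0, 0]
*      : [0, 0, 0]
over   : [0, 0, 0, 0]
swap   : [0, 0, 0, 0]
over   : [0, 0, 0, 0, 0]
swap   : [0, 0, 0, 0, 0]
rot    : [0, 0, 0, 0, 0]
-      : [0, 0, 0, 0]
+      : [0, 0, 0]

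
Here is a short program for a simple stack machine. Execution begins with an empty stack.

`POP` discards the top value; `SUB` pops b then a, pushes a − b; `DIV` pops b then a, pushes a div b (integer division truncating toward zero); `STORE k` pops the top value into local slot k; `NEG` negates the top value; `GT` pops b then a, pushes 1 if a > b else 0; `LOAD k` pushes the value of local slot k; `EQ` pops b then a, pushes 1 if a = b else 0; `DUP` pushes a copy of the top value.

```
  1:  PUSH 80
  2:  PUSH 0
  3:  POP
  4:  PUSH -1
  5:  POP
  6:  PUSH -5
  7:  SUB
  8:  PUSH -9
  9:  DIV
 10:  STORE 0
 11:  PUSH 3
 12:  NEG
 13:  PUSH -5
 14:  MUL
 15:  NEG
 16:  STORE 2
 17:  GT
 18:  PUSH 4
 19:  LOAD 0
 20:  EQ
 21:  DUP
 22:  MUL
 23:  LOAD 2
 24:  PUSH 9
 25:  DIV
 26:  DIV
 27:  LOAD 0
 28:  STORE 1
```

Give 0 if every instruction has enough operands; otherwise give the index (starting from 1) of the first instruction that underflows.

PUSH 80  80
PUSH 0   80 0
POP      80
PUSH -1  80 -1
POP      80
PUSH -5  80 -5
SUB      85
PUSH -9  85 -9
DIV      -9
STORE 0  (empty)
PUSH 3   3
NEG      -3
PUSH -5  -3 -5
MUL      15
NEG      -15
STORE 2  (empty)
GT  — needs 2 operands, stack has 0 → underflow

17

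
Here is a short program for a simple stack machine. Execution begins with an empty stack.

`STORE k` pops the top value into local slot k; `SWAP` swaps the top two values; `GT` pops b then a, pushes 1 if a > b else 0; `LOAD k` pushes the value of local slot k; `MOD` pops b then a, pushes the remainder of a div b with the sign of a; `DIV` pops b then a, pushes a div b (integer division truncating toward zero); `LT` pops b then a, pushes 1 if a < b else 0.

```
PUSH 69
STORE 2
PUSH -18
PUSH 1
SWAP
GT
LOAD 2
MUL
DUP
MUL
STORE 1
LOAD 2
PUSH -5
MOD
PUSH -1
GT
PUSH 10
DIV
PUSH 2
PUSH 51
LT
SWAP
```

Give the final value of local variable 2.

PUSH 69  -> 69
STORE 2  -> (empty)
PUSH -18 -> -18
PUSH 1   -> -18 1
SWAP     -> 1 -18
GT       -> 1
LOAD 2   -> 1 69
MUL      -> 69
DUP      -> 69 69
MUL      -> 4761
STORE 1  -> (empty)
LOAD 2   -> 69
PUSH -5  -> 69 -5
MOD      -> 4
PUSH -1  -> 4 -1
GT       -> 1
PUSH 10  -> 1 10
DIV      -> 0
PUSH 2   -> 0 2
PUSH 51  -> 0 2 51
LT       -> 0 1
SWAP     -> 1 0

69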